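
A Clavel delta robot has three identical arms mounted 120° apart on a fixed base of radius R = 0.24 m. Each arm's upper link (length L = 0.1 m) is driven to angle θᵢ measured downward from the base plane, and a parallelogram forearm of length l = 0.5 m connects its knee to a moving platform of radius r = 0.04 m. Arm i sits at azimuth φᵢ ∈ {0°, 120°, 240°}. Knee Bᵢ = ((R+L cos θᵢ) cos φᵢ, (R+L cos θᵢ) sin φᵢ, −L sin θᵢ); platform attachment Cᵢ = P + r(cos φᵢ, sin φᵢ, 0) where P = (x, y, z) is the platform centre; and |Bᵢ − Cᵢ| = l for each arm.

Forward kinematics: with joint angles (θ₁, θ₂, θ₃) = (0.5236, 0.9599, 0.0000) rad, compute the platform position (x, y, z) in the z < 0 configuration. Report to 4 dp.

(-0.0017, -0.0936, -0.4476)

S1 = (0.2866·cos0.0°, 0.2866·sin0.0°, -0.0500) = (0.2866, 0.0000, -0.0500)
S2 = (0.2574·cos120.0°, 0.2574·sin120.0°, -0.0819) = (-0.1287, 0.2229, -0.0819)
φ3=240.0°: virtual centre (-0.1500, -0.2598, 0.0000), radius l
|S₂|²−|S₁|² = -0.0117;  |S₃|²−|S₁|² = 0.0054
linear system: -0.8306x+0.4458y = -0.0117−-0.0638z; -0.8732x+-0.5196y = 0.0054−0.1000z
det = 0.8208;  x = 0.0045+0.0139z,  y = -0.0179+0.1691z
quadratic in z: (1.0288)z²+(0.0861)z+(-0.1676)=0, √Δ=0.8349 → z ∈ {-0.4476, 0.3639}; z = -0.4476 (taking z<0)
x = -0.0017, y = -0.0936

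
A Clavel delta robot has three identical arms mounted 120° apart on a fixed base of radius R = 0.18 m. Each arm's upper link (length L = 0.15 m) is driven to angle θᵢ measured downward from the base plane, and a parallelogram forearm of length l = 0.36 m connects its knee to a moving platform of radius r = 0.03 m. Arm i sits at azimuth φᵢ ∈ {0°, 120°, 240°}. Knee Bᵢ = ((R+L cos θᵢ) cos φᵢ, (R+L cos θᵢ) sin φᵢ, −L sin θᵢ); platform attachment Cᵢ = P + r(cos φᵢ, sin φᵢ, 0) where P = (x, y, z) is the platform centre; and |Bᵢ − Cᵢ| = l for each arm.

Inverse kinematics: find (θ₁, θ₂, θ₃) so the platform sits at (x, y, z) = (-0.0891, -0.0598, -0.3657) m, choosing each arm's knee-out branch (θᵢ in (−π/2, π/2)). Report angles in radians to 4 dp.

θ₁ = 1.3087, θ₂ = 0.9600, θ₃ = 0.4361

arm 1 (φ=0.0°): x'=-0.0891, y'=-0.0598
  e−x'=0.2391;  (l²−L²−(e−x')²−y'²−z²)/2L = -0.2913
  θ1 = atan2(B,A) + arccos(C/0.4369) = 1.3087
arm 2 (φ=120.0°): x'=-0.0072, y'=0.1071
  e−x'=0.1572;  (l²−L²−(e−x')²−y'²−z²)/2L = -0.2094
  √(A²+B²)=0.3981;  θ2 = -1.1647+2.1248 ≈ 0.9600
arm 3 (φ=240.0°): x'=0.0963, y'=-0.0473
  e−x'=0.0537;  (l²−L²−(e−x')²−y'²−z²)/2L = -0.1058
  √(A²+B²)=0.3696;  θ3 = -1.4251+1.8612 ≈ 0.4361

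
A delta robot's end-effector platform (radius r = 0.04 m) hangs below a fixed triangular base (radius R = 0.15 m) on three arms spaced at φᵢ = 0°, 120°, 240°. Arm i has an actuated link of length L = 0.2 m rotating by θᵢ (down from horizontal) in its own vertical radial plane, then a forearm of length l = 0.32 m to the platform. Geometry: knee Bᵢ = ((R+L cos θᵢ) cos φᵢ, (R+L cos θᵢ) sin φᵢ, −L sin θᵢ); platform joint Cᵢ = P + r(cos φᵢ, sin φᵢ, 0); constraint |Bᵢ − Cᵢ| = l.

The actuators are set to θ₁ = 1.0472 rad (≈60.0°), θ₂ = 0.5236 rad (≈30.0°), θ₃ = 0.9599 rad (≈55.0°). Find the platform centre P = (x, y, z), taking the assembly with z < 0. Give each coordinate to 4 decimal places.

arm 1 at φ=0.0°: e+L cos θ1 = 0.2100;  S1 = (0.2100, 0.0000, -0.1732)
arm 2 at φ=120.0°: e+L cos θ2 = 0.2832;  S2 = (-0.1416, 0.2453, -0.1000)
φ3=240.0°: virtual centre (-0.1124, -0.1946, -0.1638), radius l
subtract pairs → two planes through P
linear system: -0.7032x+0.4905y = 0.0161−0.1464z; -0.6447x+-0.3892y = 0.0032−0.0188z
det = 0.5900;  x = -0.0133+0.1122z,  y = 0.0137+-0.1376z
quadratic in z: (1.0315)z²+(0.2925)z+(-0.0223)=0, √Δ=0.4216 → z ∈ {-0.3461, 0.0626}; z = -0.3461 (taking z<0)
x = -0.0522, y = 0.0614

(-0.0522, 0.0614, -0.3461)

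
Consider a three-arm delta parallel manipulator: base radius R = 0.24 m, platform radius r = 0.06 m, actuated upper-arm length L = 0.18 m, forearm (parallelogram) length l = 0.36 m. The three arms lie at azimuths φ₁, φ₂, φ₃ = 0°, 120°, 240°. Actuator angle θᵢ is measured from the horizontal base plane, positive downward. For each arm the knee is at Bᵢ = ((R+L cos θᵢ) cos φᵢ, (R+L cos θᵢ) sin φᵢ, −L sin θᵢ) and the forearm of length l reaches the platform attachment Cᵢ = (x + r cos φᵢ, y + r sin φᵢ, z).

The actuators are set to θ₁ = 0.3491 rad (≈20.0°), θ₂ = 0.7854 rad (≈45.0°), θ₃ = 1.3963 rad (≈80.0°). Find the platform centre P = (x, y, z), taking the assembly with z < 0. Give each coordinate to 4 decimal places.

φ1=0.0°: virtual centre (0.3491, 0.0000, -0.0616), radius l
arm 2 at φ=120.0°: (R−r)+L cos θ2 = 0.3073;  O2 = (-0.1536, 0.2661, -0.1273)
arm 3 at φ=240.0°: (R−r)+L cos θ3 = 0.2113;  O3 = (-0.1056, -0.1829, -0.1773)
|O₂|²−|O₁|² = -0.0151;  |O₃|²−|O₁|² = -0.0496
plane₁₂: -1.0056x+0.5322y+-0.1314z = -0.0151
Cramer: x(z) = 0.0375-0.2010z;  y(z) = 0.0425-0.1328z
sphere 1 gives Az²+Bz+C=0 with A=1.0580, B=0.2371, C=-0.0269;  B²−4AC=0.1699;  roots -0.3069, 0.0828;  negative root z = -0.3069
x = 0.0992, y = 0.0833

(0.0992, 0.0833, -0.3069)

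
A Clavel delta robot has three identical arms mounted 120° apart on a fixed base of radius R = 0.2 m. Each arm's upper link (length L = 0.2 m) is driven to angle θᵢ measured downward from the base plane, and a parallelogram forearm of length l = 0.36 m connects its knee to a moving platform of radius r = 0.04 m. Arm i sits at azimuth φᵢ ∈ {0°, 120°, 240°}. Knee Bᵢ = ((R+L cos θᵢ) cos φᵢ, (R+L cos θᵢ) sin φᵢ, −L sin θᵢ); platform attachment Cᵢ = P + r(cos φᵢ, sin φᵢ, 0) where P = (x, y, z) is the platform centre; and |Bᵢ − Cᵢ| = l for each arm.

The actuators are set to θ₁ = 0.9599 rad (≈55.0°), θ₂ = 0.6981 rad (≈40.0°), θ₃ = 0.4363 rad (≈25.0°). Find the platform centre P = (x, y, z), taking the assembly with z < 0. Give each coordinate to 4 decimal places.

arm 1 at φ=0.0°: (R−r)+L cos θ1 = 0.2747;  centre 1 = (0.2747, 0.0000, -0.1638)
centre 2 = (0.3132·cos120.0°, 0.3132·sin120.0°, -0.1286) = (-0.1566, 0.2713, -0.1286)
centre 3 = (0.3413·cos240.0°, 0.3413·sin240.0°, -0.0845) = (-0.1706, -0.2955, -0.0845)
subtract pairs → two planes through P
plane₁₂: -0.8627x+0.5425y+0.0705z = 0.0123
Cramer: x(z) = -0.0190+0.1286z;  y(z) = -0.0074+0.0745z
sphere 1 gives Az²+Bz+C=0 with A=1.0221, B=0.2510, C=-0.0165;  B²−4AC=0.1303;  roots -0.2993, 0.0538;  negative root z = -0.2993
x = -0.0575, y = -0.0298

(-0.0575, -0.0298, -0.2993)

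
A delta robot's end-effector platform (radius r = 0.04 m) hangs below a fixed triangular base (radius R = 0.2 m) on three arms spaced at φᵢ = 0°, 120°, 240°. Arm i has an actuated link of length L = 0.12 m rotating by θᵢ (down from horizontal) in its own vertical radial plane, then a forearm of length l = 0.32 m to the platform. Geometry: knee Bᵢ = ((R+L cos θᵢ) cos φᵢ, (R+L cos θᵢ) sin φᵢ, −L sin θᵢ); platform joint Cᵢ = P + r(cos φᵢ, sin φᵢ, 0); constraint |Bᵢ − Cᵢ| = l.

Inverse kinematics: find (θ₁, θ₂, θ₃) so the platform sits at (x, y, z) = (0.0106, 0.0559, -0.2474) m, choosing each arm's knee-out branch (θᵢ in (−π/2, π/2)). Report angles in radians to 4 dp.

φ1=0.0° → target in arm frame (0.0106, 0.0559)
  e−x'=0.1494;  (l²−L²−(e−x')²−y'²−z²)/2L = 0.0056
  √(A²+B²)=0.2890;  θ1 = -1.0275+1.5514 ≈ 0.5238
rotate P by −φ2: (0.0431, -0.0371, -0.2474)
  A cos θ + B sin θ = C:  0.1169·cos θ + -0.2474·sin θ = 0.0490
  θ2 = atan2(B,A) + arccos(C/0.2736) = 0.2615
φ3=240.0° → target in arm frame (-0.0537, -0.0188)
  A cos θ + B sin θ = C:  0.2137·cos θ + -0.2474·sin θ = -0.0801
  θ3 = atan2(B,A) + arccos(C/0.3269) = 0.9601

θ₁ = 0.5238, θ₂ = 0.2615, θ₃ = 0.9601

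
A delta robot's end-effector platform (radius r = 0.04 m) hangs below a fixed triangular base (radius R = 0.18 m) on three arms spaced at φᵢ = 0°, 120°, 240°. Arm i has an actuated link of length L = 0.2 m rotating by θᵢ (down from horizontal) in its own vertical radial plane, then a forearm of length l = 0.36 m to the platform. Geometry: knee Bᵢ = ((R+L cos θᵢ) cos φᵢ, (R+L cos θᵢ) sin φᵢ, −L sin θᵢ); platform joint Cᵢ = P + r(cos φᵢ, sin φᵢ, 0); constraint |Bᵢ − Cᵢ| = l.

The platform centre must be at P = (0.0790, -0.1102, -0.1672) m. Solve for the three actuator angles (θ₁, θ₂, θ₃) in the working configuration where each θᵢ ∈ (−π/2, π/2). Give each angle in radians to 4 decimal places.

θ₁ = -0.3486, θ₂ = 1.1344, θ₃ = -0.0872

arm 1 (φ=0.0°): x'=0.0790, y'=-0.1102
  A=0.0610, B=-0.1672, C=(l²−L²−A²−y'²−z²)/(2L)=0.1144
  θ1 = atan2(B,A) + arccos(C/0.1780) = -0.3486
φ2=120.0° → target in arm frame (-0.1349, -0.0133)
  A=0.2749, B=-0.1672, C=(l²−L²−A²−y'²−z²)/(2L)=-0.0353
  √(A²+B²)=0.3218;  θ2 = -0.5464+1.6807 ≈ 1.1344
φ3=240.0° → target in arm frame (0.0559, 0.1235)
  A cos θ + B sin θ = C:  0.0841·cos θ + -0.1672·sin θ = 0.0983
  √(A²+B²)=0.1871;  θ3 = -1.1049+1.0177 ≈ -0.0872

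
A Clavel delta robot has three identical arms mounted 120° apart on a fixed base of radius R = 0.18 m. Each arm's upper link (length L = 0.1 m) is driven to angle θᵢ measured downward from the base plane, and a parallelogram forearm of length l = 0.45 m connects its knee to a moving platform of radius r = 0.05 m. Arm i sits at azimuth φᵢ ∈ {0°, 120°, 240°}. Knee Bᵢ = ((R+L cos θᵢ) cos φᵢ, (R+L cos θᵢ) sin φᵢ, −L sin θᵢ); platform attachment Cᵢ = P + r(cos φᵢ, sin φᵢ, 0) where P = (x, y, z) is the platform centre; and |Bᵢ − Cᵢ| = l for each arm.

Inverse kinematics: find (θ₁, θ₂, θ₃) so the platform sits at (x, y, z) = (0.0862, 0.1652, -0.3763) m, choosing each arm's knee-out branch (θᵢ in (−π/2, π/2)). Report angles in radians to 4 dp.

θ₁ = -0.1744, θ₂ = -0.2616, θ₃ = 1.2221

rotate P by −φ1: (0.0862, 0.1652, -0.3763)
  A=0.0438, B=-0.3763, C=(l²−L²−A²−y'²−z²)/(2L)=0.1084
  θ1 = atan2(B,A) + arccos(C/0.3788) = -0.1744
arm 2 (φ=120.0°): x'=0.1000, y'=-0.1573
  A=0.0300, B=-0.3763, C=(l²−L²−A²−y'²−z²)/(2L)=0.1263
  √(A²+B²)=0.3775;  θ2 = -1.4912+1.2295 ≈ -0.2616
arm 3 (φ=240.0°): x'=-0.1862, y'=-0.0079
  A=0.3162, B=-0.3763, C=(l²−L²−A²−y'²−z²)/(2L)=-0.2456
  √(A²+B²)=0.4915;  θ3 = -0.8720+2.0941 ≈ 1.2221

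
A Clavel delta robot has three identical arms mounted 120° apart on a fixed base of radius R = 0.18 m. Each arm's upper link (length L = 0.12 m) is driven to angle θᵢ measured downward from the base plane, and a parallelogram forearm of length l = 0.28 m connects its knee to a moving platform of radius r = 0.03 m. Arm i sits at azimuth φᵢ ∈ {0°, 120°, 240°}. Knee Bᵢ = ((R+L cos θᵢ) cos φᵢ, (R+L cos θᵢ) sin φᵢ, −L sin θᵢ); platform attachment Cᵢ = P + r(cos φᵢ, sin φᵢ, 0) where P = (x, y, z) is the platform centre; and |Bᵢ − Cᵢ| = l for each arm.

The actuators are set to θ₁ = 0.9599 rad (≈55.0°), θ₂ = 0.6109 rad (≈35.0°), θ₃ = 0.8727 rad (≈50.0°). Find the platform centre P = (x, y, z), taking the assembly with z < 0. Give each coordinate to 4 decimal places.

centre 1 = (0.2188·cos0.0°, 0.2188·sin0.0°, -0.0983) = (0.2188, 0.0000, -0.0983)
arm 2 at φ=120.0°: e+L cos θ2 = 0.2483;  centre 2 = (-0.1241, 0.2150, -0.0688)
centre 3 = (0.2271·cos240.0°, 0.2271·sin240.0°, -0.0919) = (-0.1136, -0.1967, -0.0919)
|centre ₂|²−|centre ₁|² = 0.0088;  |centre ₃|²−|centre ₁|² = 0.0025
plane₁₂: -0.6860x+0.4301y+0.0589z = 0.0088
Cramer: x(z) = -0.0082+0.0516z;  y(z) = 0.0075-0.0548z
quadratic in z: (1.0057)z²+(0.1724)z+(-0.0171)=0, √Δ=0.3141 → z ∈ {-0.2419, 0.0705}; z = -0.2419 (taking z<0)
x = -0.0207, y = 0.0207

(-0.0207, 0.0207, -0.2419)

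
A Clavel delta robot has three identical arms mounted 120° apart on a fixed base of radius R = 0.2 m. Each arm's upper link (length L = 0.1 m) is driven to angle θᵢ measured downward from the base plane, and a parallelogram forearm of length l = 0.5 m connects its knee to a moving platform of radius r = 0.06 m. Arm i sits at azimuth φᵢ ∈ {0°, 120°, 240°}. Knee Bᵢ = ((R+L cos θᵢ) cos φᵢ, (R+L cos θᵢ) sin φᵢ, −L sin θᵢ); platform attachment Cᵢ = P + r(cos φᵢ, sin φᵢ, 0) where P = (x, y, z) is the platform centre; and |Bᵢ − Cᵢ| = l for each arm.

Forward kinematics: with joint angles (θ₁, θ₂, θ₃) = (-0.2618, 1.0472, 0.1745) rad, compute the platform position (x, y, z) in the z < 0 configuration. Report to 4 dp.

(0.1171, -0.1094, -0.4471)

φ1=0.0°: virtual centre (0.2366, 0.0000, 0.0259), radius l
φ2=120.0°: virtual centre (-0.0950, 0.1645, -0.0866), radius l
arm 3 at φ=240.0°: (R−r)+L cos θ3 = 0.2385;  O3 = (-0.1192, -0.2065, -0.0174)
subtract pairs → two planes through P
linear system: -0.6632x+0.3291y = -0.0130−-0.2250z; -0.7117x+-0.4131y = 0.0005−-0.0865z
det = 0.5081;  x = 0.0103+-0.2389z,  y = -0.0190+0.2022z
sphere 1 gives Az²+Bz+C=0 with A=1.0980, B=0.0487, C=-0.1977;  B²−4AC=0.8708;  roots -0.4471, 0.4028;  negative root z = -0.4471
x = 0.1171, y = -0.1094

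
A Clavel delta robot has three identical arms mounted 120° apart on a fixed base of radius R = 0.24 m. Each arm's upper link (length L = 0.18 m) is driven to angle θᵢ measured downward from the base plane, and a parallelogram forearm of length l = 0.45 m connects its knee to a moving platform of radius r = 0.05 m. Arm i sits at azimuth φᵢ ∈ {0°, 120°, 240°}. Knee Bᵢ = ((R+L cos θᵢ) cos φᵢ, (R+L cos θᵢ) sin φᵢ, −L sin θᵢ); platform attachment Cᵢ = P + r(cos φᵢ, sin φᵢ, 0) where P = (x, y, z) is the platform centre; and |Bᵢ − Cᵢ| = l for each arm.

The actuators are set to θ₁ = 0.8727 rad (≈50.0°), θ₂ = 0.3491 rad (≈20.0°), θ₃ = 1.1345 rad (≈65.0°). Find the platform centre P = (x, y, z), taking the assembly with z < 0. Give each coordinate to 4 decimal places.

(-0.0169, 0.1121, -0.4310)

φ1=0.0°: virtual centre (0.3057, 0.0000, -0.1379), radius l
centre 2 = (0.3591·cos120.0°, 0.3591·sin120.0°, -0.0616) = (-0.1796, 0.3110, -0.0616)
centre 3 = (0.2661·cos240.0°, 0.2661·sin240.0°, -0.1631) = (-0.1330, -0.2304, -0.1631)
eliminate P² terms by subtracting sphere 1 from 2 and 3
[-0.9705 0.6221 0.1526]·P = 0.0203;  [-0.8775 -0.4608 -0.0505]·P = -0.0151
det = 0.9931;  x = 0.0000+0.0392z,  y = 0.0327+-0.1842z
quadratic in z: (1.0355)z²+(0.2398)z+(-0.0890)=0, √Δ=0.6527 → z ∈ {-0.4310, 0.1994}; z = -0.4310 (taking z<0)
x = -0.0169, y = 0.1121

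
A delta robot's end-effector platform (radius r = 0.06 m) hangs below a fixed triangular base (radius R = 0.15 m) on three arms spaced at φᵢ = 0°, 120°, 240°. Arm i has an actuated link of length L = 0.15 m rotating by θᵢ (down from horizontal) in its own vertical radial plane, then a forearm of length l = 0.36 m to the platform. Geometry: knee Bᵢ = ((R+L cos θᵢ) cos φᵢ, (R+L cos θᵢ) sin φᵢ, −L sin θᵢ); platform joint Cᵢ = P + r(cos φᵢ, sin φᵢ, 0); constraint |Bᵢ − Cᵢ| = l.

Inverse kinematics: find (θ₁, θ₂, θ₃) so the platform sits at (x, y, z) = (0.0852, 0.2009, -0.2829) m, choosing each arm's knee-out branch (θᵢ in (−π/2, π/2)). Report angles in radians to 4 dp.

θ₁ = 0.1745, θ₂ = -0.0869, θ₃ = 1.3965

arm 1 (φ=0.0°): x'=0.0852, y'=0.2009
  e−x'=0.0048;  (l²−L²−(e−x')²−y'²−z²)/2L = -0.0444
  √(A²+B²)=0.2829;  θ1 = -1.5538+1.7283 ≈ 0.1745
φ2=120.0° → target in arm frame (0.1314, -0.1742)
  A cos θ + B sin θ = C:  -0.0414·cos θ + -0.2829·sin θ = -0.0167
  θ2 = atan2(B,A) + arccos(C/0.2859) = -0.0869
arm 3 (φ=240.0°): x'=-0.2166, y'=-0.0267
  e−x'=0.3066;  (l²−L²−(e−x')²−y'²−z²)/2L = -0.2255
  θ3 = atan2(B,A) + arccos(C/0.4172) = 1.3965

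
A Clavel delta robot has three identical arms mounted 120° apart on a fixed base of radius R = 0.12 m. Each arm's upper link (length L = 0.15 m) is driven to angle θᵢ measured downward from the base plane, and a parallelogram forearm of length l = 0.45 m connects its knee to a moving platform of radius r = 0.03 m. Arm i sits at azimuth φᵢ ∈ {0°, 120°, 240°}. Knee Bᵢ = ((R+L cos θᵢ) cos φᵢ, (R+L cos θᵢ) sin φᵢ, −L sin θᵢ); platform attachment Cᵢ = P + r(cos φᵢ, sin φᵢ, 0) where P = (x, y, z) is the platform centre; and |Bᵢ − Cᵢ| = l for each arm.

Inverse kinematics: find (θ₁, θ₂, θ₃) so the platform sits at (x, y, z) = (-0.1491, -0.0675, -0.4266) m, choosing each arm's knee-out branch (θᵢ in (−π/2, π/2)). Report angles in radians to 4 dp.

rotate P by −φ1: (-0.1491, -0.0675, -0.4266)
  A cos θ + B sin θ = C:  0.2391·cos θ + -0.4266·sin θ = -0.2124
  √(A²+B²)=0.4890;  θ1 = -1.0599+2.0200 ≈ 0.9601
φ2=120.0° → target in arm frame (0.0161, 0.1629)
  e−x'=0.0739;  (l²−L²−(e−x')²−y'²−z²)/2L = -0.1133
  √(A²+B²)=0.4330;  θ2 = -1.3993+1.8355 ≈ 0.4362
arm 3 (φ=240.0°): x'=0.1330, y'=-0.0954
  e−x'=-0.0430;  (l²−L²−(e−x')²−y'²−z²)/2L = -0.0431
  θ3 = atan2(B,A) + arccos(C/0.4288) = 0.0002

θ₁ = 0.9601, θ₂ = 0.4362, θ₃ = 0.0002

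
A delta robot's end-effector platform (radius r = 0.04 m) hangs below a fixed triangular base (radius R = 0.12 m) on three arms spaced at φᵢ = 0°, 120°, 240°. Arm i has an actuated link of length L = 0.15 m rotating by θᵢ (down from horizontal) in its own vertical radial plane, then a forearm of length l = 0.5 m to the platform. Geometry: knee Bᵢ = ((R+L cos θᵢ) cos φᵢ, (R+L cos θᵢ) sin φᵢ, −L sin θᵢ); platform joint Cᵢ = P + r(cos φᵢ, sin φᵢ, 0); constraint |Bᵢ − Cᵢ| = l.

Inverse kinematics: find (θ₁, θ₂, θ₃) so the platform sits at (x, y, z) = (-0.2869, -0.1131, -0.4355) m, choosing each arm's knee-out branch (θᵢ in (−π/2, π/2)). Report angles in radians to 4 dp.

θ₁ = 1.3964, θ₂ = 0.5238, θ₃ = -0.1742

arm 1 (φ=0.0°): x'=-0.2869, y'=-0.1131
  A cos θ + B sin θ = C:  0.3669·cos θ + -0.4355·sin θ = -0.3652
  √(A²+B²)=0.5695;  θ1 = -0.8707+2.2671 ≈ 1.3964
φ2=120.0° → target in arm frame (0.0455, 0.3050)
  e−x'=0.0345;  (l²−L²−(e−x')²−y'²−z²)/2L = -0.1879
  γ=atan2(-0.4355,0.0345)=-1.4917;  ψ=arccos(-0.4302)=2.0155;  θ2=γ+ψ≈0.5238
arm 3 (φ=240.0°): x'=0.2414, y'=-0.1919
  e−x'=-0.1614;  (l²−L²−(e−x')²−y'²−z²)/2L = -0.0835
  √(A²+B²)=0.4644;  θ3 = -1.9257+1.7515 ≈ -0.1742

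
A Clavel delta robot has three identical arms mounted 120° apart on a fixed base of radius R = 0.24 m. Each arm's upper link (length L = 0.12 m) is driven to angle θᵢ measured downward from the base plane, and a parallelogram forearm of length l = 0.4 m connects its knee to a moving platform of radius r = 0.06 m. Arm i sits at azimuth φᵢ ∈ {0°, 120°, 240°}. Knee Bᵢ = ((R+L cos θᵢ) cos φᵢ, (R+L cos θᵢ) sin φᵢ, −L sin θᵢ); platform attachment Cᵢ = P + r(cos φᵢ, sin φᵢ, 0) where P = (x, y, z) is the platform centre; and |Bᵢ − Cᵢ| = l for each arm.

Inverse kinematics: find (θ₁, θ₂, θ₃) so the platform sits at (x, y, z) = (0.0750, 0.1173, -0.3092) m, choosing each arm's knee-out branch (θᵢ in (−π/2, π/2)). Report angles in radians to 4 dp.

rotate P by −φ1: (0.0750, 0.1173, -0.3092)
  A=0.1050, B=-0.3092, C=(l²−L²−A²−y'²−z²)/(2L)=0.1050
  θ1 = atan2(B,A) + arccos(C/0.3265) = -0.0001
φ2=120.0° → target in arm frame (0.0641, -0.1236)
  A=0.1159, B=-0.3092, C=(l²−L²−A²−y'²−z²)/(2L)=0.0887
  √(A²+B²)=0.3302;  θ2 = -1.2121+1.2989 ≈ 0.0868
arm 3 (φ=240.0°): x'=-0.1391, y'=0.0063
  A cos θ + B sin θ = C:  0.3191·cos θ + -0.3092·sin θ = -0.2161
  γ=atan2(-0.3092,0.3191)=-0.7697;  ψ=arccos(-0.4863)=2.0787;  θ3=γ+ψ≈1.3090

θ₁ = -0.0001, θ₂ = 0.0868, θ₃ = 1.3090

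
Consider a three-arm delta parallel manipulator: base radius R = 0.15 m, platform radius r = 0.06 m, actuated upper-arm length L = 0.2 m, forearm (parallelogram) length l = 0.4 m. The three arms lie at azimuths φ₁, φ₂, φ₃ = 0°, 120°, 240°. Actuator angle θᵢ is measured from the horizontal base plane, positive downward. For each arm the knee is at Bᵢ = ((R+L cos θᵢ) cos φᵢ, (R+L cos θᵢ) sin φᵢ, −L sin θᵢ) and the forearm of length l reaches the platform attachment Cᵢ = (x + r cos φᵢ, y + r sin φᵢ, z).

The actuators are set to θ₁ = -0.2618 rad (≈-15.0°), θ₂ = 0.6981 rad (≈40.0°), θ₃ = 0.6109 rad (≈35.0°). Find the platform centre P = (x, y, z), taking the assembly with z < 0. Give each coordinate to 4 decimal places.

arm 1 at φ=0.0°: (R−r)+L cos θ1 = 0.2832;  centre 1 = (0.2832, 0.0000, 0.0518)
φ2=120.0°: virtual centre (-0.1216, 0.2106, -0.1286), radius l
arm 3 at φ=240.0°: (R−r)+L cos θ3 = 0.2538;  centre 3 = (-0.1269, -0.2198, -0.1147)
subtract pairs → two planes through P
plane₁₂: -0.8096x+0.4213y+-0.3606z = -0.0072
Cramer: x(z) = 0.0077-0.4260z;  y(z) = -0.0023+0.0374z
sphere 1 gives Az²+Bz+C=0 with A=1.1829, B=0.1310, C=-0.0814;  B²−4AC=0.4024;  roots -0.3235, 0.2127;  negative root z = -0.3235
x = 0.1455, y = -0.0144

(0.1455, -0.0144, -0.3235)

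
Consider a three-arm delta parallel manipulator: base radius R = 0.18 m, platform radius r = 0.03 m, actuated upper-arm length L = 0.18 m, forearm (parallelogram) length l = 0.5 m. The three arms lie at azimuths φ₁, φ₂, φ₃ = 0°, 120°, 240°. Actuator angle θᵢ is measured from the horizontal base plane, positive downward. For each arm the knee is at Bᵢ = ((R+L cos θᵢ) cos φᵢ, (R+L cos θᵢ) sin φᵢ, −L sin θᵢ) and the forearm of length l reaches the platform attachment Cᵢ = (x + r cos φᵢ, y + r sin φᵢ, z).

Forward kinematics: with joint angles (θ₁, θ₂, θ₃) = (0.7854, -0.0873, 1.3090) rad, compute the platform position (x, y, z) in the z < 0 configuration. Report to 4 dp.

arm 1 at φ=0.0°: (R−r)+L cos θ1 = 0.2773;  O1 = (0.2773, 0.0000, -0.1273)
O2 = (0.3293·cos120.0°, 0.3293·sin120.0°, 0.0157) = (-0.1647, 0.2852, 0.0157)
O3 = (0.1966·cos240.0°, 0.1966·sin240.0°, -0.1739) = (-0.0983, -0.1702, -0.1739)
subtract pairs → two planes through P
[-0.8839 0.5704 0.2859]·P = 0.0156;  [-0.7511 -0.3405 -0.0932]·P = -0.0242
Cramer: x(z) = 0.0116+0.0606z;  y(z) = 0.0454-0.4074z
sphere 1 gives Az²+Bz+C=0 with A=1.1696, B=0.1854, C=-0.1612;  B²−4AC=0.7884;  roots -0.4588, 0.3003;  negative root z = -0.4588
x = -0.0162, y = 0.2323

(-0.0162, 0.2323, -0.4588)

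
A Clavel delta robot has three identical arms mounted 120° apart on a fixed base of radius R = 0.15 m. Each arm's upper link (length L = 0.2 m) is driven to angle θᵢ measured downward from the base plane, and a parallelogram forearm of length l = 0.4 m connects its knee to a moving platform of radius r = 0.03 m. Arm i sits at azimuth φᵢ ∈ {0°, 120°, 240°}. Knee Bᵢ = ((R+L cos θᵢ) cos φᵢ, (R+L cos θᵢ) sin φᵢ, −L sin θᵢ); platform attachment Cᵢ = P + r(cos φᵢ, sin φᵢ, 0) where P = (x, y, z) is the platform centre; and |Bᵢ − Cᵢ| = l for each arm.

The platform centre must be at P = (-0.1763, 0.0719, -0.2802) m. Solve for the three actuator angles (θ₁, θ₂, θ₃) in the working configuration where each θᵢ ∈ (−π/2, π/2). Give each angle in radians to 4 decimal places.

arm 1 (φ=0.0°): x'=-0.1763, y'=0.0719
  A cos θ + B sin θ = C:  0.2963·cos θ + -0.2802·sin θ = -0.1287
  γ=atan2(-0.2802,0.2963)=-0.7575;  ψ=arccos(-0.3156)=1.8918;  θ1=γ+ψ≈1.1344
rotate P by −φ2: (0.1504, 0.1167, -0.2802)
  A cos θ + B sin θ = C:  -0.0304·cos θ + -0.2802·sin θ = 0.0673
  √(A²+B²)=0.2818;  θ2 = -1.6789+1.3295 ≈ -0.3494
rotate P by −φ3: (0.0259, -0.1886, -0.2802)
  A=0.0941, B=-0.2802, C=(l²−L²−A²−y'²−z²)/(2L)=-0.0074
  θ3 = atan2(B,A) + arccos(C/0.2956) = 0.3490

θ₁ = 1.1344, θ₂ = -0.3494, θ₃ = 0.3490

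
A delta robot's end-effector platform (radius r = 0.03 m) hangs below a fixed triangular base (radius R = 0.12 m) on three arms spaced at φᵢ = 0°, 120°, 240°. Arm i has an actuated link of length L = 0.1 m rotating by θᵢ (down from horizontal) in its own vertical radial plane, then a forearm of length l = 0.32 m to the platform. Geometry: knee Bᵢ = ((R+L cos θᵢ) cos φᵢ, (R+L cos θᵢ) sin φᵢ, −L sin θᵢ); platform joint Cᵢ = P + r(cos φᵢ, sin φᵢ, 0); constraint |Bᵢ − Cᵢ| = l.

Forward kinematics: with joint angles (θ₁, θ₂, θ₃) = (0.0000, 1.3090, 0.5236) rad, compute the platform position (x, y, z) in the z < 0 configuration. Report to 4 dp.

(0.1062, -0.0887, -0.2958)

arm 1 at φ=0.0°: (R−r)+L cos θ1 = 0.1900;  centre 1 = (0.1900, 0.0000, 0.0000)
arm 2 at φ=120.0°: (R−r)+L cos θ2 = 0.1159;  centre 2 = (-0.0579, 0.1004, -0.0966)
arm 3 at φ=240.0°: (R−r)+L cos θ3 = 0.1766;  centre 3 = (-0.0883, -0.1529, -0.0500)
|centre ₂|²−|centre ₁|² = -0.0133;  |centre ₃|²−|centre ₁|² = -0.0024
plane₁₂: -0.4959x+0.2007y+-0.1932z = -0.0133
det = 0.2634;  x = 0.0173+-0.3005z,  y = -0.0237+0.2200z
into |P−centre ₁|² = l²: 1.1387z² + 0.0934z + -0.0720 = 0;  Δ = 0.3368;  z = -0.2958 or 0.2138 → z<0 root = -0.2958
x = 0.1062, y = -0.0887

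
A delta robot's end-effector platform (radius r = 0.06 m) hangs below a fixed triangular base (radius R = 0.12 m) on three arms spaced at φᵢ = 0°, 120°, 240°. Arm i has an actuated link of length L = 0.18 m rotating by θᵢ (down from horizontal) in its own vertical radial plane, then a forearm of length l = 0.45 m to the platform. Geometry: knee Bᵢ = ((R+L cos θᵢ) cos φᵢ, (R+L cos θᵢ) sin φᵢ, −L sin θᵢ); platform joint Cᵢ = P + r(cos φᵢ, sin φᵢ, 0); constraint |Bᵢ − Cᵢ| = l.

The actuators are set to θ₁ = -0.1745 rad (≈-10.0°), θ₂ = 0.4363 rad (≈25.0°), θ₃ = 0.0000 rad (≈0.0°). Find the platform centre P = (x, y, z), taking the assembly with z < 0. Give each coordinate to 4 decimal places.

(0.0776, -0.0767, -0.3824)

φ1=0.0°: virtual centre (0.2373, 0.0000, 0.0313), radius l
arm 2 at φ=120.0°: e+L cos θ2 = 0.2231;  O2 = (-0.1116, 0.1932, -0.0761)
φ3=240.0°: virtual centre (-0.1200, -0.2078, 0.0000), radius l
subtract pairs → two planes through P
[-0.6977 0.3865 -0.2146]·P = -0.0017;  [-0.7145 -0.4157 -0.0625]·P = 0.0003
Cramer: x(z) = 0.0010-0.2003z;  y(z) = -0.0025+0.1939z
quadratic in z: (1.0777)z²+(0.0311)z+(-0.1457)=0, √Δ=0.7931 → z ∈ {-0.3824, 0.3535}; z = -0.3824 (taking z<0)
x = 0.0776, y = -0.0767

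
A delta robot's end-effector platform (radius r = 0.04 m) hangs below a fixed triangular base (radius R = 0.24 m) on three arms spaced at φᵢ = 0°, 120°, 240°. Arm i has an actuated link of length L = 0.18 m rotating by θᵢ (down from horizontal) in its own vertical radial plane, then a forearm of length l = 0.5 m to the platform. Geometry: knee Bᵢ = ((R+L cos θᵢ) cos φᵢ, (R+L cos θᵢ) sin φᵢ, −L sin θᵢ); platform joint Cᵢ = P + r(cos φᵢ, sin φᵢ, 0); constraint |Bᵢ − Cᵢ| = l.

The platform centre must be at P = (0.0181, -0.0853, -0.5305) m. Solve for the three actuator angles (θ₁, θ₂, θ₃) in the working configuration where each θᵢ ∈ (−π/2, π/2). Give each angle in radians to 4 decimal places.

arm 1 (φ=0.0°): x'=0.0181, y'=-0.0853
  A=0.1819, B=-0.5305, C=(l²−L²−A²−y'²−z²)/(2L)=-0.2894
  θ1 = atan2(B,A) + arccos(C/0.5608) = 0.8726
φ2=120.0° → target in arm frame (-0.0829, 0.0270)
  A=0.2829, B=-0.5305, C=(l²−L²−A²−y'²−z²)/(2L)=-0.4017
  γ=atan2(-0.5305,0.2829)=-1.0809;  ψ=arccos(-0.6681)=2.3024;  θ2=γ+ψ≈1.2216
arm 3 (φ=240.0°): x'=0.0648, y'=0.0583
  A=0.1352, B=-0.5305, C=(l²−L²−A²−y'²−z²)/(2L)=-0.2375
  √(A²+B²)=0.5475;  θ3 = -1.3213+2.0196 ≈ 0.6983

θ₁ = 0.8726, θ₂ = 1.2216, θ₃ = 0.6983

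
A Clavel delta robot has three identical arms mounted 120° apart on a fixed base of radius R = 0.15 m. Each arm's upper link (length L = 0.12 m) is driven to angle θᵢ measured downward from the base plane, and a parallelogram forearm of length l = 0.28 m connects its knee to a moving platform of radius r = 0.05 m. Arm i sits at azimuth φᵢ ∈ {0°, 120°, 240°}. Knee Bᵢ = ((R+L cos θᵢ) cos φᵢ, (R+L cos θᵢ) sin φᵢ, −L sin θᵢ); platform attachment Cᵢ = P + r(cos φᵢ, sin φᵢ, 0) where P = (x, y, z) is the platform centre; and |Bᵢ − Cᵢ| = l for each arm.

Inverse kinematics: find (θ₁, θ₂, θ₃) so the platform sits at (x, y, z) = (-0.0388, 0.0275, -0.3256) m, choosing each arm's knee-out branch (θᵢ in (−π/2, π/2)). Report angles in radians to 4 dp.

arm 1 (φ=0.0°): x'=-0.0388, y'=0.0275
  A=0.1388, B=-0.3256, C=(l²−L²−A²−y'²−z²)/(2L)=-0.2585
  √(A²+B²)=0.3540;  θ1 = -1.1678+2.3895 ≈ 1.2217
rotate P by −φ2: (0.0432, 0.0199, -0.3256)
  e−x'=0.0568;  (l²−L²−(e−x')²−y'²−z²)/2L = -0.1901
  θ2 = atan2(B,A) + arccos(C/0.3305) = 0.7856
arm 3 (φ=240.0°): x'=-0.0044, y'=-0.0474
  A=0.1044, B=-0.3256, C=(l²−L²−A²−y'²−z²)/(2L)=-0.2298
  √(A²+B²)=0.3419;  θ3 = -1.2605+2.3079 ≈ 1.0475

θ₁ = 1.2217, θ₂ = 0.7856, θ₃ = 1.0475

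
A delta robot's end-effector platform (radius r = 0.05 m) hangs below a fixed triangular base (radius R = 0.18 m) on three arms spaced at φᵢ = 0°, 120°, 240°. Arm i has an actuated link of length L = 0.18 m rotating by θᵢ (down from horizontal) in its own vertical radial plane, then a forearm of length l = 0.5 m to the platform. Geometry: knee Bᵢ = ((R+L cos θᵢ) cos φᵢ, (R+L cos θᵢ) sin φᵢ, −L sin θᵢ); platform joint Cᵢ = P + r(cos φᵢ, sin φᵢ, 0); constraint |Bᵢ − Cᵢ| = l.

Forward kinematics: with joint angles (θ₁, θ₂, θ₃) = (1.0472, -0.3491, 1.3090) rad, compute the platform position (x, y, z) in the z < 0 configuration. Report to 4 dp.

(-0.0920, 0.2735, -0.4349)

arm 1 at φ=0.0°: (R−r)+L cos θ1 = 0.2200;  S1 = (0.2200, 0.0000, -0.1559)
S2 = (0.2991·cos120.0°, 0.2991·sin120.0°, 0.0616) = (-0.1496, 0.2591, 0.0616)
arm 3 at φ=240.0°: (R−r)+L cos θ3 = 0.1766;  S3 = (-0.0883, -0.1529, -0.1739)
|S₂|²−|S₁|² = 0.0206;  |S₃|²−|S₁|² = -0.0113
[-0.7391 0.5181 0.4349]·P = 0.0206;  [-0.6166 -0.3059 -0.0360]·P = -0.0113
Cramer: x(z) = -0.0008+0.2097z;  y(z) = 0.0385-0.5403z
into |P−S₁|² = l²: 1.3359z² + 0.1775z + -0.1755 = 0;  Δ = 0.9690;  z = -0.4349 or 0.3020 → z<0 root = -0.4349
x = -0.0920, y = 0.2735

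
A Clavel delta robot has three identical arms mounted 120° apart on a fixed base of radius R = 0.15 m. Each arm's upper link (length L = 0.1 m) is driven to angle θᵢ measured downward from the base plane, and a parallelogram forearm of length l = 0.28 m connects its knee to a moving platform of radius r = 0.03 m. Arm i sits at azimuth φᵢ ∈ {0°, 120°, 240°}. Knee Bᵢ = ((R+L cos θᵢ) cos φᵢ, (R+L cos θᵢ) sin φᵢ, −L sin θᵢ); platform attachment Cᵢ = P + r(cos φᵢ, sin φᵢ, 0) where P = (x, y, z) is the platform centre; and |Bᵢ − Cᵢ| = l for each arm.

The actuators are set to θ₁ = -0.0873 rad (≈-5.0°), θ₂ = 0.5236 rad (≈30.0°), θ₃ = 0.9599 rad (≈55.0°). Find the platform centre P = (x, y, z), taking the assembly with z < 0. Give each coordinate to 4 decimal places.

O1 = (0.2196·cos0.0°, 0.2196·sin0.0°, 0.0087) = (0.2196, 0.0000, 0.0087)
O2 = (0.2066·cos120.0°, 0.2066·sin120.0°, -0.0500) = (-0.1033, 0.1789, -0.0500)
O3 = (0.1774·cos240.0°, 0.1774·sin240.0°, -0.0819) = (-0.0887, -0.1536, -0.0819)
subtract pairs → two planes through P
plane₁₂: -0.6458x+0.3578y+-0.1174z = -0.0031
det = 0.4190;  x = 0.0110+-0.2409z,  y = 0.0110+-0.1066z
into |P−O₁|² = l²: 1.0694z² + 0.0807z + -0.0347 = 0;  Δ = 0.1548;  z = -0.2217 or 0.1462 → z<0 root = -0.2217
x = 0.0644, y = 0.0347

(0.0644, 0.0347, -0.2217)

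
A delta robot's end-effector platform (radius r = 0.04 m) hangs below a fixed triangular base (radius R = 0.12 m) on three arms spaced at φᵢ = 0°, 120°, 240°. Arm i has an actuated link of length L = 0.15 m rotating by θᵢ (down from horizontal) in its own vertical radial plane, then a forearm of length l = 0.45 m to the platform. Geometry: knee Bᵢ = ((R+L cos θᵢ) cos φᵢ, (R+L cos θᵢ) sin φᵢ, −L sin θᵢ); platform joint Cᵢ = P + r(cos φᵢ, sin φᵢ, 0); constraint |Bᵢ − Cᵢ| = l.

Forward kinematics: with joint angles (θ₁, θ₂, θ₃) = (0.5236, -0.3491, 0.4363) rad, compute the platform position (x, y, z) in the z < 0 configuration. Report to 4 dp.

arm 1 at φ=0.0°: ρ1 = 0.2099;  centre 1 = (0.2099, 0.0000, -0.0750)
φ2=120.0°: virtual centre (-0.1105, 0.1914, 0.0513), radius l
centre 3 = (0.2159·cos240.0°, 0.2159·sin240.0°, -0.0634) = (-0.1080, -0.1870, -0.0634)
|centre ₂|²−|centre ₁|² = 0.0018;  |centre ₃|²−|centre ₁|² = 0.0010
[-0.6408 0.3827 0.2526]·P = 0.0018;  [-0.6358 -0.3740 0.0232]·P = 0.0010
Cramer: x(z) = -0.0021+0.2140z;  y(z) = 0.0010-0.3017z
into |P−centre ₁|² = l²: 1.1368z² + 0.0586z + -0.1519 = 0;  Δ = 0.6942;  z = -0.3922 or 0.3407 → z<0 root = -0.3922
x = -0.0861, y = 0.1194

(-0.0861, 0.1194, -0.3922)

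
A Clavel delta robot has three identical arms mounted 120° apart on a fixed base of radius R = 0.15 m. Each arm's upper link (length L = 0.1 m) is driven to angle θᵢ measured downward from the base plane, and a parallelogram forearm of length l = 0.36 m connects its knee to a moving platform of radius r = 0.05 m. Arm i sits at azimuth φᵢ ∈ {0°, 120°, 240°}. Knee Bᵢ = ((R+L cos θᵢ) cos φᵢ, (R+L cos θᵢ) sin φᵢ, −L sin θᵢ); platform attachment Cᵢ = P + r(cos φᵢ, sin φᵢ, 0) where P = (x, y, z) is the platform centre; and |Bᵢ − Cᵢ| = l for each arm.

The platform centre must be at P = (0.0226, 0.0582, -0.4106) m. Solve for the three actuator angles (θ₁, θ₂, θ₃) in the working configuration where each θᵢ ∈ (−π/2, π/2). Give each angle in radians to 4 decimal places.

θ₁ = 0.9596, θ₂ = 0.8725, θ₃ = 1.3957

φ1=0.0° → target in arm frame (0.0226, 0.0582)
  A=0.0774, B=-0.4106, C=(l²−L²−A²−y'²−z²)/(2L)=-0.2919
  θ1 = atan2(B,A) + arccos(C/0.4178) = 0.9596
φ2=120.0° → target in arm frame (0.0391, -0.0487)
  A cos θ + B sin θ = C:  0.0609·cos θ + -0.4106·sin θ = -0.2753
  θ2 = atan2(B,A) + arccos(C/0.4151) = 0.8725
arm 3 (φ=240.0°): x'=-0.0617, y'=-0.0095
  e−x'=0.1617;  (l²−L²−(e−x')²−y'²−z²)/2L = -0.3762
  γ=atan2(-0.4106,0.1617)=-1.1956;  ψ=arccos(-0.8524)=2.5913;  θ3=γ+ψ≈1.3957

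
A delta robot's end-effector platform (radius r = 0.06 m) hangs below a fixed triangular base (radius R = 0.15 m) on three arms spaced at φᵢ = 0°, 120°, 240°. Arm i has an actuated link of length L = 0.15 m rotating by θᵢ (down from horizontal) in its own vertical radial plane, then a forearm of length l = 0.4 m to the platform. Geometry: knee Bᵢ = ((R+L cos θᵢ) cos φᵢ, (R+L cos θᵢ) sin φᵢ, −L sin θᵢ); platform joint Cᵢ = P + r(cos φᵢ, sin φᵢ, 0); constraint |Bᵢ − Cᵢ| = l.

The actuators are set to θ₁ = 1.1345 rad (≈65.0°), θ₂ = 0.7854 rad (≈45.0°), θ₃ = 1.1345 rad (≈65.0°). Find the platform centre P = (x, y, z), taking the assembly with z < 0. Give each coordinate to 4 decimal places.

arm 1 at φ=0.0°: ρ1 = 0.1534;  centre 1 = (0.1534, 0.0000, -0.1359)
centre 2 = (0.1961·cos120.0°, 0.1961·sin120.0°, -0.1061) = (-0.0980, 0.1698, -0.1061)
arm 3 at φ=240.0°: ρ3 = 0.1534;  centre 3 = (-0.0767, -0.1328, -0.1359)
|centre ₂|²−|centre ₁|² = 0.0077;  |centre ₃|²−|centre ₁|² = 0.0000
[-0.5028 0.3396 0.0598]·P = 0.0077;  [-0.4602 -0.2657 0.0000]·P = 0.0000
det = 0.2899;  x = -0.0070+0.0548z,  y = 0.0122+-0.0949z
sphere 1 gives Az²+Bz+C=0 with A=1.0120, B=0.2520, C=-0.1156;  B²−4AC=0.5316;  roots -0.4847, 0.2357;  negative root z = -0.4847
x = -0.0336, y = 0.0582

(-0.0336, 0.0582, -0.4847)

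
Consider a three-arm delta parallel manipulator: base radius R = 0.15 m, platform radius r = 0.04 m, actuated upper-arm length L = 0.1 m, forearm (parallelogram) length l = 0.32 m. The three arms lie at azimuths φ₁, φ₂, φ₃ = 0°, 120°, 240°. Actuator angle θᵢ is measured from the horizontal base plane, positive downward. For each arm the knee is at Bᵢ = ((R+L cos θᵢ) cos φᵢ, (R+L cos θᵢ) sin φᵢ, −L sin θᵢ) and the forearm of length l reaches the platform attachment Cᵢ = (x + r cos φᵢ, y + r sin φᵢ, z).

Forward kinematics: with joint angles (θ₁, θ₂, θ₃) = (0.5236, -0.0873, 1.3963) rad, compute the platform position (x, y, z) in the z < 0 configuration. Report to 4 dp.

(0.0233, 0.1376, -0.2812)

arm 1 at φ=0.0°: (R−r)+L cos θ1 = 0.1966;  S1 = (0.1966, 0.0000, -0.0500)
S2 = (0.2096·cos120.0°, 0.2096·sin120.0°, 0.0087) = (-0.1048, 0.1815, 0.0087)
φ3=240.0°: virtual centre (-0.0637, -0.1103, -0.0985), radius l
subtract pairs → two planes through P
linear system: -0.6028x+0.3631y = 0.0029−0.1174z; -0.5206x+-0.2206y = -0.0152−-0.0970z
Cramer: x(z) = 0.0152-0.0289z;  y(z) = 0.0331-0.3714z
into |P−S₁|² = l²: 1.1388z² + 0.0859z + -0.0659 = 0;  Δ = 0.3076;  z = -0.2812 or 0.2058 → z<0 root = -0.2812
x = 0.0233, y = 0.1376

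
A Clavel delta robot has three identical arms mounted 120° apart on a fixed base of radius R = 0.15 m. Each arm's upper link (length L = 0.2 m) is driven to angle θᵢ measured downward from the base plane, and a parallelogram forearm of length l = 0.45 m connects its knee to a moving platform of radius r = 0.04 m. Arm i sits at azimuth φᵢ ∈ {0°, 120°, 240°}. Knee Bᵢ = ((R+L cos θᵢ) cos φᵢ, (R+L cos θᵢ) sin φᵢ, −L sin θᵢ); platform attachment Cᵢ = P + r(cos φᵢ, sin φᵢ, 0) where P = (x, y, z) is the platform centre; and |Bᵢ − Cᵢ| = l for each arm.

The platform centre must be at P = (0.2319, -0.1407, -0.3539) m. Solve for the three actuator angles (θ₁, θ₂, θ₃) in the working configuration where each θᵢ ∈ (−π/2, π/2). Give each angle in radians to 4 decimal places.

θ₁ = -0.3491, θ₂ = 1.3090, θ₃ = 0.6111

rotate P by −φ1: (0.2319, -0.1407, -0.3539)
  e−x'=-0.1219;  (l²−L²−(e−x')²−y'²−z²)/2L = 0.0065
  √(A²+B²)=0.3743;  θ1 = -1.9025+1.5534 ≈ -0.3491
rotate P by −φ2: (-0.2378, -0.1305, -0.3539)
  e−x'=0.3478;  (l²−L²−(e−x')²−y'²−z²)/2L = -0.2518
  γ=atan2(-0.3539,0.3478)=-0.7941;  ψ=arccos(-0.5075)=2.1031;  θ2=γ+ψ≈1.3090
φ3=240.0° → target in arm frame (0.0059, 0.2712)
  A cos θ + B sin θ = C:  0.1041·cos θ + -0.3539·sin θ = -0.1178
  √(A²+B²)=0.3689;  θ3 = -1.2847+1.8958 ≈ 0.6111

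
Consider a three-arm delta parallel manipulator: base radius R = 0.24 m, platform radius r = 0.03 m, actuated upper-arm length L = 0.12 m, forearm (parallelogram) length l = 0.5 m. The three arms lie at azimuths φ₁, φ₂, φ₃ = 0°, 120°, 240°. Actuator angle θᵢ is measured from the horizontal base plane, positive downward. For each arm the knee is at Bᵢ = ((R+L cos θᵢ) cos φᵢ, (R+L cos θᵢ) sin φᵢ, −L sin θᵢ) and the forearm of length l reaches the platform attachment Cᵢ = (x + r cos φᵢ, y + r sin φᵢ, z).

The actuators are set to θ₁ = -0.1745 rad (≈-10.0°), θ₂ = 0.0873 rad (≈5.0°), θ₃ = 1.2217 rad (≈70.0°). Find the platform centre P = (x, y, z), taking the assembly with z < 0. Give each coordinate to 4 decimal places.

(0.0961, 0.1226, -0.4047)

arm 1 at φ=0.0°: e+L cos θ1 = 0.3282;  centre 1 = (0.3282, 0.0000, 0.0208)
φ2=120.0°: virtual centre (-0.1648, 0.2854, -0.0105), radius l
arm 3 at φ=240.0°: e+L cos θ3 = 0.2510;  centre 3 = (-0.1255, -0.2174, -0.1128)
subtract pairs → two planes through P
[-0.9859 0.5708 -0.0626]·P = 0.0006;  [-0.9074 -0.4348 -0.2672]·P = -0.0324
det = 0.9466;  x = 0.0193+-0.1899z,  y = 0.0343+-0.2183z
sphere 1 gives Az²+Bz+C=0 with A=1.0837, B=0.0607, C=-0.1530;  B²−4AC=0.6668;  roots -0.4047, 0.3488;  negative root z = -0.4047
x = 0.0961, y = 0.1226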